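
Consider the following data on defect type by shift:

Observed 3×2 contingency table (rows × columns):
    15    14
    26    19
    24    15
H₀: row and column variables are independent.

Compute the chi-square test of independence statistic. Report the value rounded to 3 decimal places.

Row totals [29, 45, 39], col totals [65, 48], n=113
χ² = (15−16.68)²/16.68 + (14−12.32)²/12.32 + (26−25.88)²/25.88 + (19−19.12)²/19.12 + (24−22.43)²/22.43 + (15−16.57)²/16.57 = 0.6577
df = 2

test statistic = 0.658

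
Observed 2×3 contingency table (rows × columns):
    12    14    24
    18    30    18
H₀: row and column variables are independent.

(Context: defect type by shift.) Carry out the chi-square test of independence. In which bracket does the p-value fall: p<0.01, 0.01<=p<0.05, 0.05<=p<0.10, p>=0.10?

Row totals [50, 66], col totals [30, 44, 42], n=116
χ² = (12−12.93)²/12.93 + (14−18.97)²/18.97 + (24−18.10)²/18.10 + (18−17.07)²/17.07 + (30−25.03)²/25.03 + (18−23.90)²/23.90 = 5.7784
df = 2
p-value (upper-tail) = 0.05562
→ bracket: 0.05<=p<0.10

p-value bracket: 0.05<=p<0.10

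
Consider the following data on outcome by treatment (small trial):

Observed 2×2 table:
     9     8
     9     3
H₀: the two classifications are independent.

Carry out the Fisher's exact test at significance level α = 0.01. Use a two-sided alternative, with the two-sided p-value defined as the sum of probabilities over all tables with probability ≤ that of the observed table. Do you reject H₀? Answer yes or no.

Margins: r₁=17, r₂=12, c₁=18, c₂=11, n=29
p_obs = C(17,9)·C(12,9)/C(29,18); sum pmf over tables with pmf ≤ p_obs
p-value (two-sided) = 0.27317
At α=0.01: p ≥ α → fail to reject H₀

reject H₀: no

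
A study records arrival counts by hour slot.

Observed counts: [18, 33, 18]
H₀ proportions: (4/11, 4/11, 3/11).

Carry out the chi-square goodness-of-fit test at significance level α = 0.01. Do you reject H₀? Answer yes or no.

reject H₀: no

n = 69; E_i = n·p_i = [25.09, 25.09, 18.82]
χ² = (18−25.09)²/25.09 + (33−25.09)²/25.09 + (18−18.82)²/18.82 = 4.5326
df = 2
p-value (upper-tail) = 0.10369
At α=0.01: p ≥ α → fail to reject H₀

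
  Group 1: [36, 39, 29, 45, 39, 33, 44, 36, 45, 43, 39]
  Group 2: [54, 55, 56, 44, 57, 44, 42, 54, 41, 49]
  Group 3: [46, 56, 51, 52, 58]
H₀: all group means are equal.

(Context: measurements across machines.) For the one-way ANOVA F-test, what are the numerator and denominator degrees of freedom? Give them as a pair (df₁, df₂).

degrees of freedom = [2, 23]

k = 3 groups, N = 26 total
df = (k−1, N−k) = (3−1, 26−3) = (2, 23)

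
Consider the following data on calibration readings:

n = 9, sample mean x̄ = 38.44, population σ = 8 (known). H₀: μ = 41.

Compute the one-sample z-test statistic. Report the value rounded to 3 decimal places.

test statistic = -0.960

SE = σ/√n = 8/√9 = 2.6667
z = (x̄−μ₀)/SE = (38.44−41)/2.6667 = -0.9600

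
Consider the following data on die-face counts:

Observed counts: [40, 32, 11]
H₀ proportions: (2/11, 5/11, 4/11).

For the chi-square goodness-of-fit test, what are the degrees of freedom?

df = k − 1 = 3 − 1 = 2

degrees of freedom = 2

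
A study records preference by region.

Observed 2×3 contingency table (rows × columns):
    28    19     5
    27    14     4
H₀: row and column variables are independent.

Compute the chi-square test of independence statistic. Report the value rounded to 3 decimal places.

test statistic = 0.384

Row totals [52, 45], col totals [55, 33, 9], n=97
χ² = (28−29.48)²/29.48 + (19−17.69)²/17.69 + (5−4.82)²/4.82 + (27−25.52)²/25.52 + (14−15.31)²/15.31 + (4−4.18)²/4.18 = 0.3837
df = 2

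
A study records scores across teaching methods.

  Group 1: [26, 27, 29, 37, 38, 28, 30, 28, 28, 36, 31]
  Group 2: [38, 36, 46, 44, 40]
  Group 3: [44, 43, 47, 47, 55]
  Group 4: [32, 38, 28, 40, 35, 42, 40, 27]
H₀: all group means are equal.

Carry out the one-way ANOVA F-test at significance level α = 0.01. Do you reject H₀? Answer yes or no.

reject H₀: yes

Group means [30.73, 40.80, 47.20, 35.25], grand mean 36.552
SSB = Σnᵢ(x̄ᵢ−x̄)² = 1043.891; SSW = ΣΣ(x−x̄ᵢ)² = 569.282
MSB = 1043.891/3 = 347.9635; MSW = 569.282/25 = 22.7713
F = MSB/MSW = 15.2808
df = (3, 25)
p-value (upper-tail) = 0.00001
At α=0.01: p < α → reject H₀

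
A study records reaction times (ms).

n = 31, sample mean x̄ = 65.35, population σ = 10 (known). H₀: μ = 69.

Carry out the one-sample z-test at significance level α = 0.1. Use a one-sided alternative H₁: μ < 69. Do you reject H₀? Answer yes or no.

reject H₀: yes

SE = σ/√n = 10/√31 = 1.7961
z = (x̄−μ₀)/SE = (65.35−69)/1.7961 = -2.0322
p-value (one-sided, H₁ less) = 0.02106
At α=0.1: p < α → reject H₀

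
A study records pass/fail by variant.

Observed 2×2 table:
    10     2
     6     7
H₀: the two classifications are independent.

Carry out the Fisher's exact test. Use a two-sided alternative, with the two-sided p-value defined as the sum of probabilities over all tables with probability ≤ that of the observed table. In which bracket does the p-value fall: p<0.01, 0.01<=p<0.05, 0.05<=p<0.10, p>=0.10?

p-value bracket: 0.05<=p<0.10

Margins: r₁=12, r₂=13, c₁=16, c₂=9, n=25
p_obs = C(12,10)·C(13,6)/C(25,16); sum pmf over tables with pmf ≤ p_obs
p-value (two-sided) = 0.09684
→ bracket: 0.05<=p<0.10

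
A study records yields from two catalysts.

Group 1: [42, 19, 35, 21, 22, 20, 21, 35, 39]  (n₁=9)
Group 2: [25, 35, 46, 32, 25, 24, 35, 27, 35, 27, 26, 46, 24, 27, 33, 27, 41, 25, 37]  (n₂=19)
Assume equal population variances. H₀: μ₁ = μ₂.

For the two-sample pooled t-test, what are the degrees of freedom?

degrees of freedom = 26

df = n₁ + n₂ − 2 = 9 + 19 − 2 = 26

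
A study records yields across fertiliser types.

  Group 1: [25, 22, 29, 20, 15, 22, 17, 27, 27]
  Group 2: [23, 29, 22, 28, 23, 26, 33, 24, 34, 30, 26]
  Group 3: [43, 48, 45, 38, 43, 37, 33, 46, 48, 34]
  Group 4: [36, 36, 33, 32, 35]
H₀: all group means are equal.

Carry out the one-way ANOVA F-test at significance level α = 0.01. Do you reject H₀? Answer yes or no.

Group means [22.67, 27.09, 41.50, 34.40], grand mean 31.114
SSB = Σnᵢ(x̄ᵢ−x̄)² = 1952.934; SSW = ΣΣ(x−x̄ᵢ)² = 644.609
MSB = 1952.934/3 = 650.9779; MSW = 644.609/31 = 20.7938
F = MSB/MSW = 31.3063
df = (3, 31)
p-value (upper-tail) = 0.00000
At α=0.01: p < α → reject H₀

reject H₀: yes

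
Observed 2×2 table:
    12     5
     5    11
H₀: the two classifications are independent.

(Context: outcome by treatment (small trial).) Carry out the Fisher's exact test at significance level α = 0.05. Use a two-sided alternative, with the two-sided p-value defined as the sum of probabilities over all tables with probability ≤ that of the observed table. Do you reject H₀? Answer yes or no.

Margins: r₁=17, r₂=16, c₁=17, c₂=16, n=33
p_obs = C(17,12)·C(16,5)/C(33,17); sum pmf over tables with pmf ≤ p_obs
p-value (two-sided) = 0.03808
At α=0.05: p < α → reject H₀

reject H₀: yes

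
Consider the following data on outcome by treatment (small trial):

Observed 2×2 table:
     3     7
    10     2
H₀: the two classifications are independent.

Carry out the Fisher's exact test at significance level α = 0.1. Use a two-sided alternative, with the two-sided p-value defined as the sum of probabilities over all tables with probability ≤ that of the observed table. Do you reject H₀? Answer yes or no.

reject H₀: yes

Margins: r₁=10, r₂=12, c₁=13, c₂=9, n=22
p_obs = C(10,3)·C(12,10)/C(22,13); sum pmf over tables with pmf ≤ p_obs
p-value (two-sided) = 0.02742
At α=0.1: p < α → reject H₀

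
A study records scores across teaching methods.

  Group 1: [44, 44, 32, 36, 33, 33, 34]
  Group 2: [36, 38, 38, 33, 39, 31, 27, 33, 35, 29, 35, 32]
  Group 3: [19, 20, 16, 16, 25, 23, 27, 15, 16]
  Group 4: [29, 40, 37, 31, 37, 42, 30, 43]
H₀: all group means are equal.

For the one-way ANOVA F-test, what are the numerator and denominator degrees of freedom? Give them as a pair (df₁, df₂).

degrees of freedom = [3, 32]

k = 4 groups, N = 36 total
df = (k−1, N−k) = (4−1, 36−4) = (3, 32)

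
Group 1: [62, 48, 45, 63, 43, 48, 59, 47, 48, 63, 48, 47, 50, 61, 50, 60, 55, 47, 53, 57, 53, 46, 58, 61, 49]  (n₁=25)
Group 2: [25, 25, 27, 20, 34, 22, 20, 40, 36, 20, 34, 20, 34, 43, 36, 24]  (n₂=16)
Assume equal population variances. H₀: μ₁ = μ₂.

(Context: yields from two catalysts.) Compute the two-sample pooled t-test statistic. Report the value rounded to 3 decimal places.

test statistic = 10.734

x̄₁=52.840, s₁=6.434, n₁=25
x̄₂=28.750, s₂=7.844, n₂=16
s_p² = [24·6.434² + 15·7.844²]/39 = 49.1374
SE = √(s_p²·(1/25+1/16)) = 2.2442
t = (52.840−28.750)/2.2442 = 10.7342
df = 39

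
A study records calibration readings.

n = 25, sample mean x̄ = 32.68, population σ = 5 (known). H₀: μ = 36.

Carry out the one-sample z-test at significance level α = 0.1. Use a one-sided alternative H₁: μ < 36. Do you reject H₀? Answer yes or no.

reject H₀: yes

SE = σ/√n = 5/√25 = 1.0000
z = (x̄−μ₀)/SE = (32.68−36)/1.0000 = -3.3200
p-value (one-sided, H₁ less) = 0.00045
At α=0.1: p < α → reject H₀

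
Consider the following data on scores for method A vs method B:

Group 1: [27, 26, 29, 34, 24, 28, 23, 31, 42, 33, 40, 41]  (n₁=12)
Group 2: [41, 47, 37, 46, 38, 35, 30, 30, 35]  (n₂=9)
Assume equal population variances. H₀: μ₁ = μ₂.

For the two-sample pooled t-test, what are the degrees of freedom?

degrees of freedom = 19

df = n₁ + n₂ − 2 = 12 + 9 − 2 = 19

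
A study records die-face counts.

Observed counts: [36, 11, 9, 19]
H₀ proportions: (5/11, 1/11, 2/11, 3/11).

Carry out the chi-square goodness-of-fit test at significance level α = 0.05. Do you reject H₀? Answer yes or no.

n = 75; E_i = n·p_i = [34.09, 6.82, 13.64, 20.45]
χ² = (36−34.09)²/34.09 + (11−6.82)²/6.82 + (9−13.64)²/13.64 + (19−20.45)²/20.45 = 4.3516
df = 3
p-value (upper-tail) = 0.22592
At α=0.05: p ≥ α → fail to reject H₀

reject H₀: no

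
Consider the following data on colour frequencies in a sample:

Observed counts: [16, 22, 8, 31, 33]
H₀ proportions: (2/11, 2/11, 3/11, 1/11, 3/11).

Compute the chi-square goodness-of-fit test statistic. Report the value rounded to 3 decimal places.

test statistic = 61.533

n = 110; E_i = n·p_i = [20.00, 20.00, 30.00, 10.00, 30.00]
χ² = (16−20.00)²/20.00 + (22−20.00)²/20.00 + (8−30.00)²/30.00 + (31−10.00)²/10.00 + (33−30.00)²/30.00 = 61.5333
df = 4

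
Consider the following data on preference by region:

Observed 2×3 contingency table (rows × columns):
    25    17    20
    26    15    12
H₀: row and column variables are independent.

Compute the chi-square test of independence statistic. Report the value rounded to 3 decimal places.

Row totals [62, 53], col totals [51, 32, 32], n=115
χ² = (25−27.50)²/27.50 + (17−17.25)²/17.25 + (20−17.25)²/17.25 + (26−23.50)²/23.50 + (15−14.75)²/14.75 + (12−14.75)²/14.75 = 1.4491
df = 2

test statistic = 1.449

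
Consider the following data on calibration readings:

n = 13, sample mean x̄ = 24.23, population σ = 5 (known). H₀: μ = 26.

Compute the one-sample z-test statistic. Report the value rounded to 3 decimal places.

test statistic = -1.276

SE = σ/√n = 5/√13 = 1.3868
z = (x̄−μ₀)/SE = (24.23−26)/1.3868 = -1.2764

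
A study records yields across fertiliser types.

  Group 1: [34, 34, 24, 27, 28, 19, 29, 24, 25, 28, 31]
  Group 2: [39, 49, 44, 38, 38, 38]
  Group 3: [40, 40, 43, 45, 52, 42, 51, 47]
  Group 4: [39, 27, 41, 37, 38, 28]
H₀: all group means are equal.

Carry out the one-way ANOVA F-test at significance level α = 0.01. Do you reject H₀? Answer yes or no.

Group means [27.55, 41.00, 45.00, 35.00], grand mean 36.097
SSB = Σnᵢ(x̄ᵢ−x̄)² = 1589.982; SSW = ΣΣ(x−x̄ᵢ)² = 636.727
MSB = 1589.982/3 = 529.9941; MSW = 636.727/27 = 23.5825
F = MSB/MSW = 22.4741
df = (3, 27)
p-value (upper-tail) = 0.00000
At α=0.01: p < α → reject H₀

reject H₀: yes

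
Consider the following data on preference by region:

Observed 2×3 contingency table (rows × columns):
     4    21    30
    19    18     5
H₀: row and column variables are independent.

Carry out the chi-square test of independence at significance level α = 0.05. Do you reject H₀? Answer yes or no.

reject H₀: yes

Row totals [55, 42], col totals [23, 39, 35], n=97
χ² = (4−13.04)²/13.04 + (21−22.11)²/22.11 + (30−19.85)²/19.85 + (19−9.96)²/9.96 + (18−16.89)²/16.89 + (5−15.15)²/15.15 = 26.6061
df = 2
p-value (upper-tail) = 0.00000
At α=0.05: p < α → reject H₀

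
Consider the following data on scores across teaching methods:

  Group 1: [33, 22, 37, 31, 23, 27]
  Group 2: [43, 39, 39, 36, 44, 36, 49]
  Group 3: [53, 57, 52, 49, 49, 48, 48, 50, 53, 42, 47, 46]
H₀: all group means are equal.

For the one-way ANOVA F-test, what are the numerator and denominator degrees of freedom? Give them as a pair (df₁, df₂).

k = 3 groups, N = 25 total
df = (k−1, N−k) = (3−1, 25−3) = (2, 22)

degrees of freedom = [2, 22]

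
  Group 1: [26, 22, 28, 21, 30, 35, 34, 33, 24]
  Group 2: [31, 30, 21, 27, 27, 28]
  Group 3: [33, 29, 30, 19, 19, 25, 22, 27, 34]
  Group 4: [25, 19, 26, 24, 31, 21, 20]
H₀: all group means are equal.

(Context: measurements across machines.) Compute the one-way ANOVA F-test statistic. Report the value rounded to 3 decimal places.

test statistic = 1.159

Group means [28.11, 27.33, 26.44, 23.71], grand mean 26.484
SSB = Σnᵢ(x̄ᵢ−x̄)² = 81.869; SSW = ΣΣ(x−x̄ᵢ)² = 635.873
MSB = 81.869/3 = 27.2896; MSW = 635.873/27 = 23.5509
F = MSB/MSW = 1.1588
df = (3, 27)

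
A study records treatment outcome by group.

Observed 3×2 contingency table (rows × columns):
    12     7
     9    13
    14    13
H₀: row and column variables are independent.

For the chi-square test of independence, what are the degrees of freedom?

degrees of freedom = 2

df = (r−1)(c−1) = (3−1)·(2−1) = 2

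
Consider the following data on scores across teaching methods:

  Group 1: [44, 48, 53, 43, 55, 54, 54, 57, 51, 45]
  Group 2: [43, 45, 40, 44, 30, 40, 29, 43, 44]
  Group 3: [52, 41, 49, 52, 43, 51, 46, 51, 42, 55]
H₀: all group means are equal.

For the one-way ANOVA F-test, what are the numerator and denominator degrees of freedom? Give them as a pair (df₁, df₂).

k = 3 groups, N = 29 total
df = (k−1, N−k) = (3−1, 29−3) = (2, 26)

degrees of freedom = [2, 26]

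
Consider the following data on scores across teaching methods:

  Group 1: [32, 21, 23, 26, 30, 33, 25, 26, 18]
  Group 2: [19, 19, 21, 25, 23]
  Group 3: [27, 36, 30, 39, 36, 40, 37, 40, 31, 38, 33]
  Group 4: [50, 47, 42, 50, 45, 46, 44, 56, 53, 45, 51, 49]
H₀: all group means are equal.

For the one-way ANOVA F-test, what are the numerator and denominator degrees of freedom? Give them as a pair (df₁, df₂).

degrees of freedom = [3, 33]

k = 4 groups, N = 37 total
df = (k−1, N−k) = (4−1, 37−4) = (3, 33)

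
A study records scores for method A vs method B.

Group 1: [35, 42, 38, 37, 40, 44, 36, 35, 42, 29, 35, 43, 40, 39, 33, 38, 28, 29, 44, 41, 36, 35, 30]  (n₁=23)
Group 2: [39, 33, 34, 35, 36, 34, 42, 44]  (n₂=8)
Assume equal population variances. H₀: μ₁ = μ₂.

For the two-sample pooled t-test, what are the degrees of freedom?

df = n₁ + n₂ − 2 = 23 + 8 − 2 = 29

degrees of freedom = 29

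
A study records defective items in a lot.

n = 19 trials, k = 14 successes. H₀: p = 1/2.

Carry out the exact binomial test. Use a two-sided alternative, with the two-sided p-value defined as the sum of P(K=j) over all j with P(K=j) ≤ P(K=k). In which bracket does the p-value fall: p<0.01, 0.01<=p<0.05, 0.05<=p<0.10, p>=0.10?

Exact binomial: n=19, k=14, p₀=1/2=0.5000
P(X=j) = C(n,j)·p₀^j·(1−p₀)^(n−j); p = Σ P(X=j) over j with P(X=j) ≤ P(X=14)
p-value (two-sided) = 0.06357
→ bracket: 0.05<=p<0.10

p-value bracket: 0.05<=p<0.10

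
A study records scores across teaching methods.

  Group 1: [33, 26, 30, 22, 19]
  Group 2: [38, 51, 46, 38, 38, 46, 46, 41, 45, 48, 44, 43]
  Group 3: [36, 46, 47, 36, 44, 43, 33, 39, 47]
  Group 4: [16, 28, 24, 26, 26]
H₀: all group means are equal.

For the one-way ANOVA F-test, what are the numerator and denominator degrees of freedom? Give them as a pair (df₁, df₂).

degrees of freedom = [3, 27]

k = 4 groups, N = 31 total
df = (k−1, N−k) = (4−1, 31−4) = (3, 27)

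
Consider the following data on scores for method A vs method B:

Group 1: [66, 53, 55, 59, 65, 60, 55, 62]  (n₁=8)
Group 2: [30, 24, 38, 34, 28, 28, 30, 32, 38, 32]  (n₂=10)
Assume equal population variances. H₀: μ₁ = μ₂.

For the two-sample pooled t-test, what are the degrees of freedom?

df = n₁ + n₂ − 2 = 8 + 10 − 2 = 16

degrees of freedom = 16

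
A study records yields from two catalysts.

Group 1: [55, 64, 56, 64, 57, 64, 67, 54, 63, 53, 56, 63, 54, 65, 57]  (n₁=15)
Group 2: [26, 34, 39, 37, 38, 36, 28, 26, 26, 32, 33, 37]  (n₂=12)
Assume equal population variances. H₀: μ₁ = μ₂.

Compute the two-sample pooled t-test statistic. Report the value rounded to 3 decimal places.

x̄₁=59.467, s₁=4.868, n₁=15
x̄₂=32.667, s₂=4.997, n₂=12
s_p² = [14·4.868² + 11·4.997²]/25 = 24.2560
SE = √(s_p²·(1/15+1/12)) = 1.9075
t = (59.467−32.667)/1.9075 = 14.0501
df = 25

test statistic = 14.050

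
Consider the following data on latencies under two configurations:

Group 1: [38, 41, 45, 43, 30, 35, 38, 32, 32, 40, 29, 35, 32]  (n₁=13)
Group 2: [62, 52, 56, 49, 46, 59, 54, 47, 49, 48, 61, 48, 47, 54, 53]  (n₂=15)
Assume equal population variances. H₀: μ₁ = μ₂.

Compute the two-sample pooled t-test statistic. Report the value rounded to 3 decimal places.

test statistic = -8.211

x̄₁=36.154, s₁=5.113, n₁=13
x̄₂=52.333, s₂=5.273, n₂=15
s_p² = [12·5.113² + 14·5.273²]/26 = 27.0394
SE = √(s_p²·(1/13+1/15)) = 1.9704
t = (36.154−52.333)/1.9704 = -8.2112
df = 26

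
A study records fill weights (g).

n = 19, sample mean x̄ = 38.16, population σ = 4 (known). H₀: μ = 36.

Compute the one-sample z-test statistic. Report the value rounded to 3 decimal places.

SE = σ/√n = 4/√19 = 0.9177
z = (x̄−μ₀)/SE = (38.16−36)/0.9177 = 2.3538

test statistic = 2.354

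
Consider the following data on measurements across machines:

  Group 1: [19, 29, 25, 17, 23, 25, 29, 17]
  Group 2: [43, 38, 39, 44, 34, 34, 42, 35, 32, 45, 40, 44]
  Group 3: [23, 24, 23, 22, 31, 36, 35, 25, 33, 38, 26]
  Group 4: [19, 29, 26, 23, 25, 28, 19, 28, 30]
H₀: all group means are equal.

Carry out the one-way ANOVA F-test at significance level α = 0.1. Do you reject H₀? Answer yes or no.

Group means [23.00, 39.17, 28.73, 25.22], grand mean 29.925
SSB = Σnᵢ(x̄ᵢ−x̄)² = 1623.371; SSW = ΣΣ(x−x̄ᵢ)² = 887.404
MSB = 1623.371/3 = 541.1237; MSW = 887.404/36 = 24.6501
F = MSB/MSW = 21.9522
df = (3, 36)
p-value (upper-tail) = 0.00000
At α=0.1: p < α → reject H₀

reject H₀: yes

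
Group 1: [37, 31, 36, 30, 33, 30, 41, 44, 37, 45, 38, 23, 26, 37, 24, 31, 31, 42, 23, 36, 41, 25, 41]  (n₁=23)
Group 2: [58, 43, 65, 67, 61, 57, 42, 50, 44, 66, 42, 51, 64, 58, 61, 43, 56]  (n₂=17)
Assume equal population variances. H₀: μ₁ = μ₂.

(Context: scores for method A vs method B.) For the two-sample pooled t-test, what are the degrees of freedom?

degrees of freedom = 38

df = n₁ + n₂ − 2 = 23 + 17 − 2 = 38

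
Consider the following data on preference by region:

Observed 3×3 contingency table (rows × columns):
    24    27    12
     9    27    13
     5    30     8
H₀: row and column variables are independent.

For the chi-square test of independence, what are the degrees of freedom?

degrees of freedom = 4

df = (r−1)(c−1) = (3−1)·(3−1) = 4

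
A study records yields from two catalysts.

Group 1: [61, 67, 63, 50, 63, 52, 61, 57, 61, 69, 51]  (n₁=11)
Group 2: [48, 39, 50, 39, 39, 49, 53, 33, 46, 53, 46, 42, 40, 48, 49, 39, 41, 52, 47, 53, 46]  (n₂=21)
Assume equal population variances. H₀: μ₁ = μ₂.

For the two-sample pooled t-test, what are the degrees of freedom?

degrees of freedom = 30

df = n₁ + n₂ − 2 = 11 + 21 − 2 = 30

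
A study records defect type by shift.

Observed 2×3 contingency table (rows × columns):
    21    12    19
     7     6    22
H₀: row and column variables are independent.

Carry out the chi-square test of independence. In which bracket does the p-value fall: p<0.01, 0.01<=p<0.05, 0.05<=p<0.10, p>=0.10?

Row totals [52, 35], col totals [28, 18, 41], n=87
χ² = (21−16.74)²/16.74 + (12−10.76)²/10.76 + (19−24.51)²/24.51 + (7−11.26)²/11.26 + (6−7.24)²/7.24 + (22−16.49)²/16.49 = 6.1318
df = 2
p-value (upper-tail) = 0.04661
→ bracket: 0.01<=p<0.05

p-value bracket: 0.01<=p<0.05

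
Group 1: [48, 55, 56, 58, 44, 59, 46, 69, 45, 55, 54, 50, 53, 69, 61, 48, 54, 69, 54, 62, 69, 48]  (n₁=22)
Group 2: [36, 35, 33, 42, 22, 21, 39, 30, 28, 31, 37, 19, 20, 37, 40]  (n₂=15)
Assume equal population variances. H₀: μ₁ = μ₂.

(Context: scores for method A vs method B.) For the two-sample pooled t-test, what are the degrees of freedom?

degrees of freedom = 35

df = n₁ + n₂ − 2 = 22 + 15 − 2 = 35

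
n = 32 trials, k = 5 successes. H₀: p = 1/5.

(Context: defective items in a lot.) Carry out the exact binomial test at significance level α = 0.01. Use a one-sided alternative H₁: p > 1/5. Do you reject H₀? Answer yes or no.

Exact binomial: n=32, k=5, p₀=1/5=0.2000
P(X≥5) from Σ C(n,i)·p₀^i·(1−p₀)^(n−i)
p-value (one-sided, H₁ greater) = 0.79562
At α=0.01: p ≥ α → fail to reject H₀

reject H₀: no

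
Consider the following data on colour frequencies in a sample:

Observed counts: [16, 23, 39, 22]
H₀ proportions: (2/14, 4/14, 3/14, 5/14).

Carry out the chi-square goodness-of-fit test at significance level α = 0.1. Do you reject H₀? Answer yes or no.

reject H₀: yes

n = 100; E_i = n·p_i = [14.29, 28.57, 21.43, 35.71]
χ² = (16−14.29)²/14.29 + (23−28.57)²/28.57 + (39−21.43)²/21.43 + (22−35.71)²/35.71 = 20.9670
df = 3
p-value (upper-tail) = 0.00011
At α=0.1: p < α → reject H₀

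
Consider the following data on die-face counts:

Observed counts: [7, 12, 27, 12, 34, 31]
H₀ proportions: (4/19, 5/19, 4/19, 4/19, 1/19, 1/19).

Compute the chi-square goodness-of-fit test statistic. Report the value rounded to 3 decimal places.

n = 123; E_i = n·p_i = [25.89, 32.37, 25.89, 25.89, 6.47, 6.47]
χ² = (7−25.89)²/25.89 + (12−32.37)²/32.37 + (27−25.89)²/25.89 + (12−25.89)²/25.89 + (34−6.47)²/6.47 + (31−6.47)²/6.47 = 244.0707
df = 5

test statistic = 244.071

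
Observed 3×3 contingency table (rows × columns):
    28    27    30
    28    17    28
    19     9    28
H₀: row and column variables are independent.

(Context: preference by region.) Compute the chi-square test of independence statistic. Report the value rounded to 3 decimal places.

Row totals [85, 73, 56], col totals [75, 53, 86], n=214
χ² = (28−29.79)²/29.79 + (27−21.05)²/21.05 + (30−34.16)²/34.16 + (28−25.58)²/25.58 + (17−18.08)²/18.08 + (28−29.34)²/29.34 + (19−19.63)²/19.63 + (9−13.87)²/13.87 + (28−22.50)²/22.50 = 5.7196
df = 4

test statistic = 5.720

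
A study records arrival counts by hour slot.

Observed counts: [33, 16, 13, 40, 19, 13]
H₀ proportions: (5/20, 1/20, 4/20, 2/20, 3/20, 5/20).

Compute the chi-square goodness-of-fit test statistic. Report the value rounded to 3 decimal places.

n = 134; E_i = n·p_i = [33.50, 6.70, 26.80, 13.40, 20.10, 33.50]
χ² = (33−33.50)²/33.50 + (16−6.70)²/6.70 + (13−26.80)²/26.80 + (40−13.40)²/13.40 + (19−20.10)²/20.10 + (13−33.50)²/33.50 = 85.4303
df = 5

test statistic = 85.430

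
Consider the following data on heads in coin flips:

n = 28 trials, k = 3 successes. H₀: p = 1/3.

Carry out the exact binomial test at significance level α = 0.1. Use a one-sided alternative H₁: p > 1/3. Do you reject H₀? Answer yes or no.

Exact binomial: n=28, k=3, p₀=1/3=0.3333
P(X≥3) from Σ C(n,i)·p₀^i·(1−p₀)^(n−i)
p-value (one-sided, H₁ greater) = 0.99872
At α=0.1: p ≥ α → fail to reject H₀

reject H₀: no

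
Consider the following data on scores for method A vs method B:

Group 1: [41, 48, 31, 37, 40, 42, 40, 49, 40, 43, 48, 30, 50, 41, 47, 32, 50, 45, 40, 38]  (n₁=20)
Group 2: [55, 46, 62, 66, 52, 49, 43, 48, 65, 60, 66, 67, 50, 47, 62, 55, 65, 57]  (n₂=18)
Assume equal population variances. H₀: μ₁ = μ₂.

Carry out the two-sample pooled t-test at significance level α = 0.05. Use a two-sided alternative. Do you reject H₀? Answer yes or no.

x̄₁=41.600, s₁=6.091, n₁=20
x̄₂=56.389, s₂=7.994, n₂=18
s_p² = [19·6.091² + 17·7.994²]/36 = 49.7522
SE = √(s_p²·(1/20+1/18)) = 2.2916
t = (41.600−56.389)/2.2916 = -6.4534
df = 36
p-value (two-sided) = 0.00000
At α=0.05: p < α → reject H₀

reject H₀: yes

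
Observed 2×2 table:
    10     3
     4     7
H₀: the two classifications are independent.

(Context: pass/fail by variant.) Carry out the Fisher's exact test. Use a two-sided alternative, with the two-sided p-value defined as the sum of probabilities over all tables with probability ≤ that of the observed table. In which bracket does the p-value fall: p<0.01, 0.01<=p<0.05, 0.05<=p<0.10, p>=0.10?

Margins: r₁=13, r₂=11, c₁=14, c₂=10, n=24
p_obs = C(13,10)·C(11,4)/C(24,14); sum pmf over tables with pmf ≤ p_obs
p-value (two-sided) = 0.09530
→ bracket: 0.05<=p<0.10

p-value bracket: 0.05<=p<0.10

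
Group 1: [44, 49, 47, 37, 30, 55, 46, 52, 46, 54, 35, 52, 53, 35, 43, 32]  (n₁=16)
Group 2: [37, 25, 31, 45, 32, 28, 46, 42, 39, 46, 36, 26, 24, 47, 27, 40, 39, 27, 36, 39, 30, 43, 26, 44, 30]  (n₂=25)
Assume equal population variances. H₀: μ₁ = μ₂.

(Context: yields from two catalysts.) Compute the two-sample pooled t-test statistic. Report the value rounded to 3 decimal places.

test statistic = 3.565

x̄₁=44.375, s₁=8.253, n₁=16
x̄₂=35.400, s₂=7.610, n₂=25
s_p² = [15·8.253² + 24·7.610²]/39 = 61.8397
SE = √(s_p²·(1/16+1/25)) = 2.5177
t = (44.375−35.400)/2.5177 = 3.5648
df = 39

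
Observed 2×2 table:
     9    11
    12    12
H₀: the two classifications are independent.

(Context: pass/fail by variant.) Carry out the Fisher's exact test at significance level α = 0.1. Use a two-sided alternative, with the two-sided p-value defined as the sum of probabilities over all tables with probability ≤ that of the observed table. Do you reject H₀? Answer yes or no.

reject H₀: no

Margins: r₁=20, r₂=24, c₁=21, c₂=23, n=44
p_obs = C(20,9)·C(24,12)/C(44,21); sum pmf over tables with pmf ≤ p_obs
p-value (two-sided) = 0.77086
At α=0.1: p ≥ α → fail to reject H₀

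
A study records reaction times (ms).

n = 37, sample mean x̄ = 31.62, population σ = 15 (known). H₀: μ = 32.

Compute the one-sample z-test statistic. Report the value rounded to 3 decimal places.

SE = σ/√n = 15/√37 = 2.4660
z = (x̄−μ₀)/SE = (31.62−32)/2.4660 = -0.1541

test statistic = -0.154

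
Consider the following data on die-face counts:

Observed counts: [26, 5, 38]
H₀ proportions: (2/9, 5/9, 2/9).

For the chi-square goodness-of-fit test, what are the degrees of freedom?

df = k − 1 = 3 − 1 = 2

degrees of freedom = 2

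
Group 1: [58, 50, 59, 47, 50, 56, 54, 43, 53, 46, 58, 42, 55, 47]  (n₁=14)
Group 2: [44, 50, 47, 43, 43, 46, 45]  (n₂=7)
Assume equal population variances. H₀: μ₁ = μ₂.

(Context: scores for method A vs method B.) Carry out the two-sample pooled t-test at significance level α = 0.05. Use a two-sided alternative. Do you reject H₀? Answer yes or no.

x̄₁=51.286, s₁=5.676, n₁=14
x̄₂=45.429, s₂=2.507, n₂=7
s_p² = [13·5.676² + 6·2.507²]/19 = 24.0301
SE = √(s_p²·(1/14+1/7)) = 2.2692
t = (51.286−45.429)/2.2692 = 2.5811
df = 19
p-value (two-sided) = 0.01831
At α=0.05: p < α → reject H₀

reject H₀: yes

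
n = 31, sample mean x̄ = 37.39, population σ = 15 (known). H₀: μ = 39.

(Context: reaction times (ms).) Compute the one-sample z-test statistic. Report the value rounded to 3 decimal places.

test statistic = -0.598

SE = σ/√n = 15/√31 = 2.6941
z = (x̄−μ₀)/SE = (37.39−39)/2.6941 = -0.5976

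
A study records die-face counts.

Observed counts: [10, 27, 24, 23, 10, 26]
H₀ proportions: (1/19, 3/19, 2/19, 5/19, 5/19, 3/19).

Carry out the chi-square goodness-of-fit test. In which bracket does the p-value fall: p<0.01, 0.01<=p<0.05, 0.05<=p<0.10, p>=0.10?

n = 120; E_i = n·p_i = [6.32, 18.95, 12.63, 31.58, 31.58, 18.95]
χ² = (10−6.32)²/6.32 + (27−18.95)²/18.95 + (24−12.63)²/12.63 + (23−31.58)²/31.58 + (10−31.58)²/31.58 + (26−18.95)²/18.95 = 35.5044
df = 5
p-value (upper-tail) = 0.00000
→ bracket: p<0.01

p-value bracket: p<0.01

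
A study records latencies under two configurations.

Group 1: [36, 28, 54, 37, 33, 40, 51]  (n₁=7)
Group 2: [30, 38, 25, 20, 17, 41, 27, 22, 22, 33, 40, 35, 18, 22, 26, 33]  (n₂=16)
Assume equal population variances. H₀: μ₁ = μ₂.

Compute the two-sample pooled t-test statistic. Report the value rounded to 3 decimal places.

x̄₁=39.857, s₁=9.442, n₁=7
x̄₂=28.062, s₂=7.844, n₂=16
s_p² = [6·9.442² + 15·7.844²]/21 = 69.4188
SE = √(s_p²·(1/7+1/16)) = 3.7757
t = (39.857−28.062)/3.7757 = 3.1239
df = 21

test statistic = 3.124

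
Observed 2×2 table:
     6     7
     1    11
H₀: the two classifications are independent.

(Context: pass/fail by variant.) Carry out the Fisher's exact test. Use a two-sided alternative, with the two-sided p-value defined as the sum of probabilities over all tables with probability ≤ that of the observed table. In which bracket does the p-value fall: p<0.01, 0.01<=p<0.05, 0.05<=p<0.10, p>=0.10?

p-value bracket: 0.05<=p<0.10

Margins: r₁=13, r₂=12, c₁=7, c₂=18, n=25
p_obs = C(13,6)·C(12,1)/C(25,7); sum pmf over tables with pmf ≤ p_obs
p-value (two-sided) = 0.07304
→ bracket: 0.05<=p<0.10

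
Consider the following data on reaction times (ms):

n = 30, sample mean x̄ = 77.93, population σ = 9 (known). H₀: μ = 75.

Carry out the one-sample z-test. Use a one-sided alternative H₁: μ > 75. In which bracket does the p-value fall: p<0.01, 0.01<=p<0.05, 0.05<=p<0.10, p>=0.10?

p-value bracket: 0.01<=p<0.05

SE = σ/√n = 9/√30 = 1.6432
z = (x̄−μ₀)/SE = (77.93−75)/1.6432 = 1.7831
p-value (one-sided, H₁ greater) = 0.03728
→ bracket: 0.01<=p<0.05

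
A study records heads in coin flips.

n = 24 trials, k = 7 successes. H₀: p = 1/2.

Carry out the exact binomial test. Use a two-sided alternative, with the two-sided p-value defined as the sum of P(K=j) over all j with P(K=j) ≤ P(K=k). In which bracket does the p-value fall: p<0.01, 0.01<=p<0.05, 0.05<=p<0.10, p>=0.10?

p-value bracket: 0.05<=p<0.10

Exact binomial: n=24, k=7, p₀=1/2=0.5000
P(X=j) = C(n,j)·p₀^j·(1−p₀)^(n−j); p = Σ P(X=j) over j with P(X=j) ≤ P(X=7)
p-value (two-sided) = 0.06391
→ bracket: 0.05<=p<0.10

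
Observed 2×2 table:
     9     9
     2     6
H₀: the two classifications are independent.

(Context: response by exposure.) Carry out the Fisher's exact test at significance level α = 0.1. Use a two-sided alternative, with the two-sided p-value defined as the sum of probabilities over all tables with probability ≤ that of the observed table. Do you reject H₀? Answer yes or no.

reject H₀: no

Margins: r₁=18, r₂=8, c₁=11, c₂=15, n=26
p_obs = C(18,9)·C(8,2)/C(26,11); sum pmf over tables with pmf ≤ p_obs
p-value (two-sided) = 0.39451
At α=0.1: p ≥ α → fail to reject H₀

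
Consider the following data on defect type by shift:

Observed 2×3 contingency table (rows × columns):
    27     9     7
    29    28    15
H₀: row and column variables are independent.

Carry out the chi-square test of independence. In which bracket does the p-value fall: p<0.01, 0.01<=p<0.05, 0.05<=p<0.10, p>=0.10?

Row totals [43, 72], col totals [56, 37, 22], n=115
χ² = (27−20.94)²/20.94 + (9−13.83)²/13.83 + (7−8.23)²/8.23 + (29−35.06)²/35.06 + (28−23.17)²/23.17 + (15−13.77)²/13.77 = 5.7926
df = 2
p-value (upper-tail) = 0.05523
→ bracket: 0.05<=p<0.10

p-value bracket: 0.05<=p<0.10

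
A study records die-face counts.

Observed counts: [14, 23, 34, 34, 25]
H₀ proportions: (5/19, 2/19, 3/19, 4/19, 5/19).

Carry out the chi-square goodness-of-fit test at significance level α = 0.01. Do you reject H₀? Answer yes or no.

n = 130; E_i = n·p_i = [34.21, 13.68, 20.53, 27.37, 34.21]
χ² = (14−34.21)²/34.21 + (23−13.68)²/13.68 + (34−20.53)²/20.53 + (34−27.37)²/27.37 + (25−34.21)²/34.21 = 31.2126
df = 4
p-value (upper-tail) = 0.00000
At α=0.01: p < α → reject H₀

reject H₀: yes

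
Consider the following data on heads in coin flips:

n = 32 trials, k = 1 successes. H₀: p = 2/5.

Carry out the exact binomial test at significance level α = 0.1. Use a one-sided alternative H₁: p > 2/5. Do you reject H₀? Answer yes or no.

reject H₀: no

Exact binomial: n=32, k=1, p₀=2/5=0.4000
P(X≥1) from Σ C(n,i)·p₀^i·(1−p₀)^(n−i)
p-value (one-sided, H₁ greater) = 1.00000
At α=0.1: p ≥ α → fail to reject H₀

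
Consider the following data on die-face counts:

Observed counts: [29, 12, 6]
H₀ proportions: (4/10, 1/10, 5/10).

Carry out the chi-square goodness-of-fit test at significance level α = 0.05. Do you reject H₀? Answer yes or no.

n = 47; E_i = n·p_i = [18.80, 4.70, 23.50]
χ² = (29−18.80)²/18.80 + (12−4.70)²/4.70 + (6−23.50)²/23.50 = 29.9043
df = 2
p-value (upper-tail) = 0.00000
At α=0.05: p < α → reject H₀

reject H₀: yes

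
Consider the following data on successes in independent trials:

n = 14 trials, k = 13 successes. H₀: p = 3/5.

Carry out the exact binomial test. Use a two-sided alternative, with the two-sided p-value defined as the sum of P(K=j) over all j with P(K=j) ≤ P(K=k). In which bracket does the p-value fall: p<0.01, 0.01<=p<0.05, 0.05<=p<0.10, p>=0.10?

p-value bracket: 0.01<=p<0.05

Exact binomial: n=14, k=13, p₀=3/5=0.6000
P(X=j) = C(n,j)·p₀^j·(1−p₀)^(n−j); p = Σ P(X=j) over j with P(X=j) ≤ P(X=13)
p-value (two-sided) = 0.01200
→ bracket: 0.01<=p<0.05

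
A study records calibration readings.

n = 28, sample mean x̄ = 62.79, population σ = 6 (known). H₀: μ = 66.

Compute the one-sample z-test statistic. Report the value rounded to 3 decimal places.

SE = σ/√n = 6/√28 = 1.1339
z = (x̄−μ₀)/SE = (62.79−66)/1.1339 = -2.8310

test statistic = -2.831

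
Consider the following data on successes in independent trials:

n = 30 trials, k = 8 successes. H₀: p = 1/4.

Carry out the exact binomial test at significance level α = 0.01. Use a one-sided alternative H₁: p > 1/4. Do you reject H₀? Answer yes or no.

Exact binomial: n=30, k=8, p₀=1/4=0.2500
P(X≥8) from Σ C(n,i)·p₀^i·(1−p₀)^(n−i)
p-value (one-sided, H₁ greater) = 0.48571
At α=0.01: p ≥ α → fail to reject H₀

reject H₀: no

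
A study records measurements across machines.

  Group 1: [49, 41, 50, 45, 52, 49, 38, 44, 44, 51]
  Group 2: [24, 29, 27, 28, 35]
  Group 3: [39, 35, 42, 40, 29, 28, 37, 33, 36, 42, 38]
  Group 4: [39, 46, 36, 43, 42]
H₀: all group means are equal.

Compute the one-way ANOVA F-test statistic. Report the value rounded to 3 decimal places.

Group means [46.30, 28.60, 36.27, 41.20], grand mean 39.065
SSB = Σnᵢ(x̄ᵢ−x̄)² = 1179.589; SSW = ΣΣ(x−x̄ᵢ)² = 540.282
MSB = 1179.589/3 = 393.1964; MSW = 540.282/27 = 20.0104
F = MSB/MSW = 19.6496
df = (3, 27)

test statistic = 19.650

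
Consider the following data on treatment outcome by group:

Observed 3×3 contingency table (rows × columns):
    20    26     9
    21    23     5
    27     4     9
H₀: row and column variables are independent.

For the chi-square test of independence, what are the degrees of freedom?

df = (r−1)(c−1) = (3−1)·(3−1) = 4

degrees of freedom = 4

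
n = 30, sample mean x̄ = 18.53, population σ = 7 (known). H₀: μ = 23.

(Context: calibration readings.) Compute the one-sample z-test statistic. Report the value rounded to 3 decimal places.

test statistic = -3.498

SE = σ/√n = 7/√30 = 1.2780
z = (x̄−μ₀)/SE = (18.53−23)/1.2780 = -3.4976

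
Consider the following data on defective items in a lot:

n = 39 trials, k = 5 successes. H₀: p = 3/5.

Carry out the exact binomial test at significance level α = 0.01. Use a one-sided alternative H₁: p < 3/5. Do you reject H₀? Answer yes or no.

reject H₀: yes

Exact binomial: n=39, k=5, p₀=3/5=0.6000
P(X≤5) from Σ C(n,i)·p₀^i·(1−p₀)^(n−i)
p-value (one-sided, H₁ less) = 0.00000
At α=0.01: p < α → reject H₀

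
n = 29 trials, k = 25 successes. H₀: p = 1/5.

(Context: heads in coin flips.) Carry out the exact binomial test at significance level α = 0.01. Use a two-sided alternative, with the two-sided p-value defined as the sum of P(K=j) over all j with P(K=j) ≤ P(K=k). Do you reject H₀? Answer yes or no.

reject H₀: yes

Exact binomial: n=29, k=25, p₀=1/5=0.2000
P(X=j) = C(n,j)·p₀^j·(1−p₀)^(n−j); p = Σ P(X=j) over j with P(X=j) ≤ P(X=25)
p-value (two-sided) = 0.00000
At α=0.01: p < α → reject H₀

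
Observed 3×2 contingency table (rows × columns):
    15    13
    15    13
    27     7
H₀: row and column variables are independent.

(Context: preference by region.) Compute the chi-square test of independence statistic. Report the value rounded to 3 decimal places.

Row totals [28, 28, 34], col totals [57, 33], n=90
χ² = (15−17.73)²/17.73 + (13−10.27)²/10.27 + (15−17.73)²/17.73 + (13−10.27)²/10.27 + (27−21.53)²/21.53 + (7−12.47)²/12.47 = 6.0830
df = 2

test statistic = 6.083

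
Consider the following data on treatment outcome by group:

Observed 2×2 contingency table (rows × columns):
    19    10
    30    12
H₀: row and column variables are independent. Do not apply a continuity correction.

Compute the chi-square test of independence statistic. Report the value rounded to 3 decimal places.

Row totals [29, 42], col totals [49, 22], n=71
χ² = (19−20.01)²/20.01 + (10−8.99)²/8.99 + (30−28.99)²/28.99 + (12−13.01)²/13.01 = 0.2803
df = 1

test statistic = 0.280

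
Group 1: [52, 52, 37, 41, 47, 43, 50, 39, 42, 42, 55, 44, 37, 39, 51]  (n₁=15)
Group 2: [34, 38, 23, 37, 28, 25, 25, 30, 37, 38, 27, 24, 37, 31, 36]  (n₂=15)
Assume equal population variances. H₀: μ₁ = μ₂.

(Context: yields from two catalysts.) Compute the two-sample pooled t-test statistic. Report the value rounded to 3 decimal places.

test statistic = 6.299

x̄₁=44.733, s₁=5.982, n₁=15
x̄₂=31.333, s₂=5.665, n₂=15
s_p² = [14·5.982² + 14·5.665²]/28 = 33.9381
SE = √(s_p²·(1/15+1/15)) = 2.1272
t = (44.733−31.333)/2.1272 = 6.2993
df = 28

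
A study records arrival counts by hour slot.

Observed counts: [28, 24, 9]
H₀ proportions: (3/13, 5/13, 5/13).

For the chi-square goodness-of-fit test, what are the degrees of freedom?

degrees of freedom = 2

df = k − 1 = 3 − 1 = 2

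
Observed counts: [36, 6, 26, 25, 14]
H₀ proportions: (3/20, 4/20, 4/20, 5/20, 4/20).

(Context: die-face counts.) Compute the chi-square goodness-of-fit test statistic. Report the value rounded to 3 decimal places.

test statistic = 39.542

n = 107; E_i = n·p_i = [16.05, 21.40, 21.40, 26.75, 21.40]
χ² = (36−16.05)²/16.05 + (6−21.40)²/21.40 + (26−21.40)²/21.40 + (25−26.75)²/26.75 + (14−21.40)²/21.40 = 39.5421
df = 4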